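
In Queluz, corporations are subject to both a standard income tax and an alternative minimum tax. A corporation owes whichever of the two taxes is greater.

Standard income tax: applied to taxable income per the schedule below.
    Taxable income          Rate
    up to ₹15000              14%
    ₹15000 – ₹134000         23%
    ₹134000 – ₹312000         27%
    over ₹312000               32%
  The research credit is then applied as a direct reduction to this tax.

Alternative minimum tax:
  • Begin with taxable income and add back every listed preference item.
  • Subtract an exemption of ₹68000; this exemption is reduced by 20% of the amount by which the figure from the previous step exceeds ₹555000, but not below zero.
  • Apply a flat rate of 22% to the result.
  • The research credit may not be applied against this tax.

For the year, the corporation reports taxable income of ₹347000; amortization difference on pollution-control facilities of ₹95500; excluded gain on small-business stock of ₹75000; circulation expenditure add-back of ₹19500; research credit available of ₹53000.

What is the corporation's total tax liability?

Standard income tax:
  ₹15000 × 14% = ₹2100
  ₹119000 × 23% = ₹27370
  ₹178000 × 27% = ₹48060
  ₹35000 × 32% = ₹11200
  → ₹88730
  Less research credit ₹53000 → ₹35730

Alternative minimum tax:
  Adjusted income: ₹347000 + ₹95500 + ₹75000 + ₹19500 = ₹537000
  Exemption: ₹537000 ≤ ₹555000, so full ₹68000 applies
  Base: ₹537000 − ₹68000 = ₹469000
  ₹469000 × 22% = ₹103180

₹103180 > ₹35730, so the alternative minimum tax is the binding amount.

₹103180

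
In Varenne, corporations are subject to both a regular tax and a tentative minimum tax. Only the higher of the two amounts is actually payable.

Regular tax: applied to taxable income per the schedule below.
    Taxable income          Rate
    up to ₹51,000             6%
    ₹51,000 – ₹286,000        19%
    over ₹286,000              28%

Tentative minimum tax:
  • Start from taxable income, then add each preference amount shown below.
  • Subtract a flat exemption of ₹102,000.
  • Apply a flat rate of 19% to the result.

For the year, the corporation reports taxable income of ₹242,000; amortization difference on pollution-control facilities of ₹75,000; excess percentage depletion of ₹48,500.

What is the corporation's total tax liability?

Tentative minimum tax:
  Adjusted income: ₹242,000 + ₹75,000 + ₹48,500 = ₹365,500
  Less exemption ₹102,000 → base ₹263,500
  ₹263,500 × 19% = ₹50,065

Regular tax:
  ₹51,000 × 6% = ₹3,060
  ₹191,000 × 19% = ₹36,290
  → ₹39,350

₹50,065 > ₹39,350, so the tentative minimum tax is the binding amount.

₹50,065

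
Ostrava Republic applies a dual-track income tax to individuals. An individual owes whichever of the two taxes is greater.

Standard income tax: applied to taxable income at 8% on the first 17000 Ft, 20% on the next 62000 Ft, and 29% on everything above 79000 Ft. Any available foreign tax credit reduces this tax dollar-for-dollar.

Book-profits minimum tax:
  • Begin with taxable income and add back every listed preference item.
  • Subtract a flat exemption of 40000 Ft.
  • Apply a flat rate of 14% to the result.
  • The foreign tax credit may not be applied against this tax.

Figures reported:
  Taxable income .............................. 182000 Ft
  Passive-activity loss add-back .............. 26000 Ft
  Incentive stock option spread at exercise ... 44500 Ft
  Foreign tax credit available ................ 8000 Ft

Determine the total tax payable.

Standard income tax:
  17000 Ft × 8% = 1360 Ft
  62000 Ft × 20% = 12400 Ft
  103000 Ft × 29% = 29870 Ft
  → 43630 Ft
  Less foreign tax credit 8000 Ft → 35630 Ft

Book-profits minimum tax:
  Adjusted income: 182000 Ft + 26000 Ft + 44500 Ft = 252500 Ft
  Less exemption 40000 Ft → base 212500 Ft
  212500 Ft × 14% = 29750 Ft

35630 Ft > 29750 Ft, so the standard income tax governs.

35630 Ft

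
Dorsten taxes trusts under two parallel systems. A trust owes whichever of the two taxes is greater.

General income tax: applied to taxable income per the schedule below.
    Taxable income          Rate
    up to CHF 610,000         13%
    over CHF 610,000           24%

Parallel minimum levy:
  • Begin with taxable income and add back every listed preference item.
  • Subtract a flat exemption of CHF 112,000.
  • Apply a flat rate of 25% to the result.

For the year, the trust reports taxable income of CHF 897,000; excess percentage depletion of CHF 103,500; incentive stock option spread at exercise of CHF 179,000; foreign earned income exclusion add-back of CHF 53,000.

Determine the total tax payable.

Parallel minimum levy:
  Adjusted income: CHF 897,000 + CHF 103,500 + CHF 179,000 + CHF 53,000 = CHF 1,232,500
  Less exemption CHF 112,000 → base CHF 1,120,500
  CHF 1,120,500 × 25% = CHF 280,125

General income tax:
  CHF 610,000 × 13% = CHF 79,300
  CHF 287,000 × 24% = CHF 68,880
  → CHF 148,180

CHF 280,125 > CHF 148,180, so the parallel minimum levy is the binding amount.

CHF 280,125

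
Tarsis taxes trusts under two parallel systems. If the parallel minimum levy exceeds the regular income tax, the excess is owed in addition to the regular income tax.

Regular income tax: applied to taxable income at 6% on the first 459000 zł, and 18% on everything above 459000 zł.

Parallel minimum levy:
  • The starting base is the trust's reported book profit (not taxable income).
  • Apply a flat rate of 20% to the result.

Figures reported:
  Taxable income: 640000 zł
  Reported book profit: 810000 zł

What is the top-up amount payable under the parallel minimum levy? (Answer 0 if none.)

Parallel minimum levy:
  Base (reported book profit): 810000 zł
  810000 zł × 20% = 162000 zł

Regular income tax:
  459000 zł × 6% = 27540 zł
  181000 zł × 18% = 32580 zł
  → 60120 zł

Excess of parallel minimum levy over regular income tax: 162000 zł − 60120 zł = 101880 zł.

101880 zł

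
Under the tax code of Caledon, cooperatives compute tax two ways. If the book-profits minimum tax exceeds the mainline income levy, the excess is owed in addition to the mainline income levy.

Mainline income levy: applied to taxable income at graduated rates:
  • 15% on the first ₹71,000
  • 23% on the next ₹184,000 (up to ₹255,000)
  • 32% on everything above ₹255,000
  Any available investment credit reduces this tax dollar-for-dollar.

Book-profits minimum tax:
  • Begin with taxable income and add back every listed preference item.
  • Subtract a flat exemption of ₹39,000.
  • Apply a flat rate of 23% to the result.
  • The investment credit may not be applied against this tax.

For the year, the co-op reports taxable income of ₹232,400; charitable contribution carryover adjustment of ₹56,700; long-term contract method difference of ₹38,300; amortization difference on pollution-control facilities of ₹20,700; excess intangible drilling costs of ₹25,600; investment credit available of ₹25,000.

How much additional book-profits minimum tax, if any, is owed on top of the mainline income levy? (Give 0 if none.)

₹54,209

Book-profits minimum tax:
  Adjusted income: ₹232,400 + ₹56,700 + ₹38,300 + ₹20,700 + ₹25,600 = ₹373,700
  Less exemption ₹39,000 → base ₹334,700
  ₹334,700 × 23% = ₹76,981

Mainline income levy:
  ₹71,000 × 15% = ₹10,650
  ₹161,400 × 23% = ₹37,122
  → ₹47,772
  Less investment credit ₹25,000 → ₹22,772

Excess of book-profits minimum tax over mainline income levy: ₹76,981 − ₹22,772 = ₹54,209.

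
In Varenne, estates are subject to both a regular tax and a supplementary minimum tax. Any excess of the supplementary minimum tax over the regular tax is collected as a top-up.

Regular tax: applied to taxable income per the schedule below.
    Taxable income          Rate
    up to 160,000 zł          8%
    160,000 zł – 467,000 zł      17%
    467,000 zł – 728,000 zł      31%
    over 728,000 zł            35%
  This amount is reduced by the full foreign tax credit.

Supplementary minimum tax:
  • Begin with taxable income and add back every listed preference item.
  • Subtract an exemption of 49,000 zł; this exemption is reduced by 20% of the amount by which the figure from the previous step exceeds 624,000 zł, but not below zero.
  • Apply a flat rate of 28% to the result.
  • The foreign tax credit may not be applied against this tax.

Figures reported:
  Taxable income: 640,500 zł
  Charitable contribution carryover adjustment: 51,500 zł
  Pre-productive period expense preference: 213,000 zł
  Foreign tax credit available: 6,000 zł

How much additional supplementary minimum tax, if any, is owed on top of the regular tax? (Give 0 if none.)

140,625 zł

Supplementary minimum tax:
  Adjusted income: 640,500 zł + 51,500 zł + 213,000 zł = 905,000 zł
  Exemption: 20% × (905,000 zł − 624,000 zł) = 56,200 zł ≥ 49,000 zł, so the exemption is fully phased out
  Base: 905,000 zł − 0 zł = 905,000 zł
  905,000 zł × 28% = 253,400 zł

Regular tax:
  160,000 zł × 8% = 12,800 zł
  307,000 zł × 17% = 52,190 zł
  173,500 zł × 31% = 53,785 zł
  → 118,775 zł
  Less foreign tax credit 6,000 zł → 112,775 zł

Excess of supplementary minimum tax over regular tax: 253,400 zł − 112,775 zł = 140,625 zł.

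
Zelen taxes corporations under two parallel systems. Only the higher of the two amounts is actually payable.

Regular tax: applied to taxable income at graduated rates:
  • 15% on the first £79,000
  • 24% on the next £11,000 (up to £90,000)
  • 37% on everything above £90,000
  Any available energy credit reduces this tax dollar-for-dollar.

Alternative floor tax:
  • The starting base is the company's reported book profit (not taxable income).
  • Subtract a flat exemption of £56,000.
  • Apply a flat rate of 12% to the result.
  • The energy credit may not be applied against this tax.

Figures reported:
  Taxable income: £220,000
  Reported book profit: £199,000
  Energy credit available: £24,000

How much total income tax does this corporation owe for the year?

£38,590

Alternative floor tax:
  Base (reported book profit): £199,000
  Less exemption £56,000 → base £143,000
  £143,000 × 12% = £17,160

Regular tax:
  £79,000 × 15% = £11,850
  £11,000 × 24% = £2,640
  £130,000 × 37% = £48,100
  → £62,590
  Less energy credit £24,000 → £38,590

£38,590 > £17,160, so the regular tax governs.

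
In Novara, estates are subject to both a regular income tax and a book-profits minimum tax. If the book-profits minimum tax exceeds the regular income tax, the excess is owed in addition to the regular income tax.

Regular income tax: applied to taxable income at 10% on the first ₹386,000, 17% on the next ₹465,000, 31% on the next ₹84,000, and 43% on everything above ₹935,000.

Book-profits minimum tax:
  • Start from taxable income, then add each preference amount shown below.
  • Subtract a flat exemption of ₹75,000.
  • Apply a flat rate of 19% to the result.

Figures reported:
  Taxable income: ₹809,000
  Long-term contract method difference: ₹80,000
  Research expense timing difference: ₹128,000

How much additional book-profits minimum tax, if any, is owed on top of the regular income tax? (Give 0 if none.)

Book-profits minimum tax:
  Adjusted income: ₹809,000 + ₹80,000 + ₹128,000 = ₹1,017,000
  Less exemption ₹75,000 → base ₹942,000
  ₹942,000 × 19% = ₹178,980

Regular income tax:
  ₹386,000 × 10% = ₹38,600
  ₹423,000 × 17% = ₹71,910
  → ₹110,510

Excess of book-profits minimum tax over regular income tax: ₹178,980 − ₹110,510 = ₹68,470.

₹68,470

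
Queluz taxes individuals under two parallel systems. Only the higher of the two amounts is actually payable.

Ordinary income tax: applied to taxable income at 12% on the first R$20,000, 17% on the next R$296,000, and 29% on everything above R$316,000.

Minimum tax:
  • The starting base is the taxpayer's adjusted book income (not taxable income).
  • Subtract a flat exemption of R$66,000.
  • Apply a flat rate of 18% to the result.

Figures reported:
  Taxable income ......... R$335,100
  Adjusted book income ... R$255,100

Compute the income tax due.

R$58,259

Ordinary income tax:
  R$20,000 × 12% = R$2,400
  R$296,000 × 17% = R$50,320
  R$19,100 × 29% = R$5,539
  → R$58,259

Minimum tax:
  Base (adjusted book income): R$255,100
  Less exemption R$66,000 → base R$189,100
  R$189,100 × 18% = R$34,038

R$58,259 > R$34,038, so the ordinary income tax governs.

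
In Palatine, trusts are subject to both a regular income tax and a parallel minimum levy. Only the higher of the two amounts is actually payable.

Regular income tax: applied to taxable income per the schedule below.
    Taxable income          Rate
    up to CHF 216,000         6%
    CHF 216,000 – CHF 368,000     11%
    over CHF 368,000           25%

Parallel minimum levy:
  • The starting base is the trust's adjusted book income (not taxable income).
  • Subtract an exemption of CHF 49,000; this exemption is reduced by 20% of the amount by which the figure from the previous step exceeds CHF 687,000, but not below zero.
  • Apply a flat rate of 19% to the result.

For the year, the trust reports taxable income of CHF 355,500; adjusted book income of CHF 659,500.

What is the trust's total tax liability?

CHF 115,995

Parallel minimum levy:
  Base (adjusted book income): CHF 659,500
  Exemption: CHF 659,500 ≤ CHF 687,000, so full CHF 49,000 applies
  Base: CHF 659,500 − CHF 49,000 = CHF 610,500
  CHF 610,500 × 19% = CHF 115,995

Regular income tax:
  CHF 216,000 × 6% = CHF 12,960
  CHF 139,500 × 11% = CHF 15,345
  → CHF 28,305

CHF 115,995 > CHF 28,305, so the parallel minimum levy is the binding amount.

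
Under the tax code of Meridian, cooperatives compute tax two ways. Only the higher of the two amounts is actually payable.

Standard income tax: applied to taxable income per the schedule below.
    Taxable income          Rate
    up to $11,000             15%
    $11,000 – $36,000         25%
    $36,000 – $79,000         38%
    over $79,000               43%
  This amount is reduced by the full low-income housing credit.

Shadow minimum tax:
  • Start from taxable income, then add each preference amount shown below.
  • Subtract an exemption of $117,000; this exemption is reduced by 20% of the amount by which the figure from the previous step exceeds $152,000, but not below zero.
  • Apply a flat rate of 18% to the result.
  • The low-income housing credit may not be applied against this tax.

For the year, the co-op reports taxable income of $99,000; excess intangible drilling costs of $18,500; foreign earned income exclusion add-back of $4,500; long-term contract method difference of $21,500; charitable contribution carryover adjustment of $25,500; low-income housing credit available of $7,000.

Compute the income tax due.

$25,840

Standard income tax:
  $11,000 × 15% = $1,650
  $25,000 × 25% = $6,250
  $43,000 × 38% = $16,340
  $20,000 × 43% = $8,600
  → $32,840
  Less low-income housing credit $7,000 → $25,840

Shadow minimum tax:
  Adjusted income: $99,000 + $18,500 + $4,500 + $21,500 + $25,500 = $169,000
  Exemption: $117,000 − 20% × ($169,000 − $152,000) = $117,000 − $3,400 = $113,600
  Base: $169,000 − $113,600 = $55,400
  $55,400 × 18% = $9,972

$25,840 > $9,972, so the standard income tax governs.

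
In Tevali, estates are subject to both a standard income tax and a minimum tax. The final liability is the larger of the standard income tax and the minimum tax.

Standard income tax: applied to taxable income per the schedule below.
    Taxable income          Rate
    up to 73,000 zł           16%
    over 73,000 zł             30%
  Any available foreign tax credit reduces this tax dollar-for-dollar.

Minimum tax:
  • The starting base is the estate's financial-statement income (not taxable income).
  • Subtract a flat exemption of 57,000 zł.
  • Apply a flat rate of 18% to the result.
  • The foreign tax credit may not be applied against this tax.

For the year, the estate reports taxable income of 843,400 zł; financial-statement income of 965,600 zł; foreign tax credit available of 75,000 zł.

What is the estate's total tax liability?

167,800 zł

Standard income tax:
  73,000 zł × 16% = 11,680 zł
  770,400 zł × 30% = 231,120 zł
  → 242,800 zł
  Less foreign tax credit 75,000 zł → 167,800 zł

Minimum tax:
  Base (financial-statement income): 965,600 zł
  Less exemption 57,000 zł → base 908,600 zł
  908,600 zł × 18% = 163,548 zł

167,800 zł > 163,548 zł, so the standard income tax governs.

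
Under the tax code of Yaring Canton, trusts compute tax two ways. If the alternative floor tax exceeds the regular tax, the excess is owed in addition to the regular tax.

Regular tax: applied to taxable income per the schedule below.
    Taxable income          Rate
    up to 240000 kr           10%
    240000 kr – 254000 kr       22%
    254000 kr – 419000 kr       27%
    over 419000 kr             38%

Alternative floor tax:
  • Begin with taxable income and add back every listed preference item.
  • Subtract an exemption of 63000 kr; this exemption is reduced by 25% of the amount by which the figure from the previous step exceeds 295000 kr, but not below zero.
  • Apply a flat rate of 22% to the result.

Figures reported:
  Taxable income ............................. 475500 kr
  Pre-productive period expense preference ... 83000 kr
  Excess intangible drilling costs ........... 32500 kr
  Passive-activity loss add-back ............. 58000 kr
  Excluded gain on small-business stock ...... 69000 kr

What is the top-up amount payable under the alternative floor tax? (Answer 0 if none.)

64860 kr

Regular tax:
  240000 kr × 10% = 24000 kr
  14000 kr × 22% = 3080 kr
  165000 kr × 27% = 44550 kr
  56500 kr × 38% = 21470 kr
  → 93100 kr

Alternative floor tax:
  Adjusted income: 475500 kr + 83000 kr + 32500 kr + 58000 kr + 69000 kr = 718000 kr
  Exemption: 25% × (718000 kr − 295000 kr) = 105750 kr ≥ 63000 kr, so the exemption is fully phased out
  Base: 718000 kr − 0 kr = 718000 kr
  718000 kr × 22% = 157960 kr

Excess of alternative floor tax over regular tax: 157960 kr − 93100 kr = 64860 kr.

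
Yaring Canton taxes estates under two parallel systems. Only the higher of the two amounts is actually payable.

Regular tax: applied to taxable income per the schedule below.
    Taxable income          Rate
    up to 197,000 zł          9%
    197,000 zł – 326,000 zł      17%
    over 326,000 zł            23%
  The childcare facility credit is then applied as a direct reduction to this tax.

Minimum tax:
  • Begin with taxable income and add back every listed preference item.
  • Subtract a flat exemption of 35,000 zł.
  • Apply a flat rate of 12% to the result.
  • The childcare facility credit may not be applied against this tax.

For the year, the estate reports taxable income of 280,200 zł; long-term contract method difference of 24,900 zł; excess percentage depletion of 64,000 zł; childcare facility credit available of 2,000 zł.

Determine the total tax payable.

40,092 zł

Minimum tax:
  Adjusted income: 280,200 zł + 24,900 zł + 64,000 zł = 369,100 zł
  Less exemption 35,000 zł → base 334,100 zł
  334,100 zł × 12% = 40,092 zł

Regular tax:
  197,000 zł × 9% = 17,730 zł
  83,200 zł × 17% = 14,144 zł
  → 31,874 zł
  Less childcare facility credit 2,000 zł → 29,874 zł

40,092 zł > 29,874 zł, so the minimum tax is the binding amount.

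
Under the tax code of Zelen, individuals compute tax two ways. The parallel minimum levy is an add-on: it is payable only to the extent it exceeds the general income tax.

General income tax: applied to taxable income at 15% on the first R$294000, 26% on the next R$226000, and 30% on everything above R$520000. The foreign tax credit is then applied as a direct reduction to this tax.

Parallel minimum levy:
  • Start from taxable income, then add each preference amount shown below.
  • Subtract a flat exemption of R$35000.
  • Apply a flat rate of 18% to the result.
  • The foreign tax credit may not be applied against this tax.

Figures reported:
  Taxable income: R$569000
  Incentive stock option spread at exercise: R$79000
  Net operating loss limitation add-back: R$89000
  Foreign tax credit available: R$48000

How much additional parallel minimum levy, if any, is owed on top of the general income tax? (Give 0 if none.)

R$56800

Parallel minimum levy:
  Adjusted income: R$569000 + R$79000 + R$89000 = R$737000
  Less exemption R$35000 → base R$702000
  R$702000 × 18% = R$126360

General income tax:
  R$294000 × 15% = R$44100
  R$226000 × 26% = R$58760
  R$49000 × 30% = R$14700
  → R$117560
  Less foreign tax credit R$48000 → R$69560

Excess of parallel minimum levy over general income tax: R$126360 − R$69560 = R$56800.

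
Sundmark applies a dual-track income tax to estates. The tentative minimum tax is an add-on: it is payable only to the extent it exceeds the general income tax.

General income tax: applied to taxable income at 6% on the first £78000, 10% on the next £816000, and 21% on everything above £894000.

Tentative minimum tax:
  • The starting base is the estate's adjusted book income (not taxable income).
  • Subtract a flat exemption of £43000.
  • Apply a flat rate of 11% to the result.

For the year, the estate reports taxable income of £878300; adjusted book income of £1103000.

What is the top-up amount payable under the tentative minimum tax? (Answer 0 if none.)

£31890

Tentative minimum tax:
  Base (adjusted book income): £1103000
  Less exemption £43000 → base £1060000
  £1060000 × 11% = £116600

General income tax:
  £78000 × 6% = £4680
  £800300 × 10% = £80030
  → £84710

Excess of tentative minimum tax over general income tax: £116600 − £84710 = £31890.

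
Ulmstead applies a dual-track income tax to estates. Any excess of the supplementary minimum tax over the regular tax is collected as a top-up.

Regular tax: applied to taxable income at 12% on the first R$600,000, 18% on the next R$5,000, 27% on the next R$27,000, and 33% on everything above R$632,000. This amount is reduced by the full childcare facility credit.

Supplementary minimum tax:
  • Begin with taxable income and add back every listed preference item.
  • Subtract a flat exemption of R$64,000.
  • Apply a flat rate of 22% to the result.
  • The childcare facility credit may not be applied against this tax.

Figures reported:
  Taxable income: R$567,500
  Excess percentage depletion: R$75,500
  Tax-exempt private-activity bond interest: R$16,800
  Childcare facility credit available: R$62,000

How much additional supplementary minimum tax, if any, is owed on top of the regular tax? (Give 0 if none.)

R$124,976

Regular tax:
  R$567,500 × 12% = R$68,100
  Less childcare facility credit R$62,000 → R$6,100

Supplementary minimum tax:
  Adjusted income: R$567,500 + R$75,500 + R$16,800 = R$659,800
  Less exemption R$64,000 → base R$595,800
  R$595,800 × 22% = R$131,076

Excess of supplementary minimum tax over regular tax: R$131,076 − R$6,100 = R$124,976.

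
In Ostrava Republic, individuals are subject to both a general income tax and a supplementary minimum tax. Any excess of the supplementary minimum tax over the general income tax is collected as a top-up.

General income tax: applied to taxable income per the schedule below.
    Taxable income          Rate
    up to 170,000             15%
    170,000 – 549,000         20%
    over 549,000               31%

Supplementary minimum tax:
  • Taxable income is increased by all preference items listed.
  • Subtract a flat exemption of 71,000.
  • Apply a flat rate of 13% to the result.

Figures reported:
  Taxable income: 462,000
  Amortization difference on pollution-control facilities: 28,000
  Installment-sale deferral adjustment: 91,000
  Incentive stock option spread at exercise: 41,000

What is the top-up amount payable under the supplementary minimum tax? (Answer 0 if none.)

General income tax:
  170,000 × 15% = 25,500
  292,000 × 20% = 58,400
  → 83,900

Supplementary minimum tax:
  Adjusted income: 462,000 + 28,000 + 91,000 + 41,000 = 622,000
  Less exemption 71,000 → base 551,000
  551,000 × 13% = 71,630

71,630 ≤ 83,900, so no add-on is due.

0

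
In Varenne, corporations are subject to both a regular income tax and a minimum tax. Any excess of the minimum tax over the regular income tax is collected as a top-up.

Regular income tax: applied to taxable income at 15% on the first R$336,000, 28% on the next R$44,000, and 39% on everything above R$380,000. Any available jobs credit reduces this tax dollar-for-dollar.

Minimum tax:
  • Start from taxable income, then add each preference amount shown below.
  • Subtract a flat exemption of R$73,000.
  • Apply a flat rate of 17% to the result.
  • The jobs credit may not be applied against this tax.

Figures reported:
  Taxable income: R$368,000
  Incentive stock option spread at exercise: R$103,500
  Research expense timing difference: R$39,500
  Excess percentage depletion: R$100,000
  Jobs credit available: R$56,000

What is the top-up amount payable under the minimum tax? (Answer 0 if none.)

R$88,100

Minimum tax:
  Adjusted income: R$368,000 + R$103,500 + R$39,500 + R$100,000 = R$611,000
  Less exemption R$73,000 → base R$538,000
  R$538,000 × 17% = R$91,460

Regular income tax:
  R$336,000 × 15% = R$50,400
  R$32,000 × 28% = R$8,960
  → R$59,360
  Less jobs credit R$56,000 → R$3,360

Excess of minimum tax over regular income tax: R$91,460 − R$3,360 = R$88,100.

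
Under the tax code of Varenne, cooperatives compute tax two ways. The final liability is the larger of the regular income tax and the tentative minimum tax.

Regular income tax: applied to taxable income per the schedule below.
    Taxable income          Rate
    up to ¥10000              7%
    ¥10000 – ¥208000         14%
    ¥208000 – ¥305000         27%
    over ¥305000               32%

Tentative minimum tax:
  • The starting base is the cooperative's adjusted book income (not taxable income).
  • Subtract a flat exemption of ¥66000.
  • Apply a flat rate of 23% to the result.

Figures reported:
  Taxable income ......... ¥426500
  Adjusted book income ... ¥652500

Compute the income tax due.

Regular income tax:
  ¥10000 × 7% = ¥700
  ¥198000 × 14% = ¥27720
  ¥97000 × 27% = ¥26190
  ¥121500 × 32% = ¥38880
  → ¥93490

Tentative minimum tax:
  Base (adjusted book income): ¥652500
  Less exemption ¥66000 → base ¥586500
  ¥586500 × 23% = ¥134895

¥134895 > ¥93490, so the tentative minimum tax is the binding amount.

¥134895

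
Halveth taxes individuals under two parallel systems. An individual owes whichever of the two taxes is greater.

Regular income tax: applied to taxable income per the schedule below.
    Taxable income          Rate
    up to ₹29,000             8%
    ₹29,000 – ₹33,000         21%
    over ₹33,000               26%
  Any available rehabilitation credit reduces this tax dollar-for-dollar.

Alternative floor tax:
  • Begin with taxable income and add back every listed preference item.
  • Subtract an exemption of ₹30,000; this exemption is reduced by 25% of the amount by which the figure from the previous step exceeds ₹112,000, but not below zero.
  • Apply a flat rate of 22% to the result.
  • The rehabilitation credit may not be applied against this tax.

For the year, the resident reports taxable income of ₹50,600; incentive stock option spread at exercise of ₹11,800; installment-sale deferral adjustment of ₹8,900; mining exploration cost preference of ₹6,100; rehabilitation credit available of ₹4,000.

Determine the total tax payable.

Alternative floor tax:
  Adjusted income: ₹50,600 + ₹11,800 + ₹8,900 + ₹6,100 = ₹77,400
  Exemption: ₹77,400 ≤ ₹112,000, so full ₹30,000 applies
  Base: ₹77,400 − ₹30,000 = ₹47,400
  ₹47,400 × 22% = ₹10,428

Regular income tax:
  ₹29,000 × 8% = ₹2,320
  ₹4,000 × 21% = ₹840
  ₹17,600 × 26% = ₹4,576
  → ₹7,736
  Less rehabilitation credit ₹4,000 → ₹3,736

₹10,428 > ₹3,736, so the alternative floor tax is the binding amount.

₹10,428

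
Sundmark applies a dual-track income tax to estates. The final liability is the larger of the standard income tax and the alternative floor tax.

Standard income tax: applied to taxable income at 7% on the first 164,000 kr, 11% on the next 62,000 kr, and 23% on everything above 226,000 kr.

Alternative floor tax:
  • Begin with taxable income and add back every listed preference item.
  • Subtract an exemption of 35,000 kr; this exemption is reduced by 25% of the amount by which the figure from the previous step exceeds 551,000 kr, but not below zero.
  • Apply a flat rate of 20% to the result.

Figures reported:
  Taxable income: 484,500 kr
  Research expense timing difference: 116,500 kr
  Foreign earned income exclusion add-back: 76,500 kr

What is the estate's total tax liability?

134,825 kr

Standard income tax:
  164,000 kr × 7% = 11,480 kr
  62,000 kr × 11% = 6,820 kr
  258,500 kr × 23% = 59,455 kr
  → 77,755 kr

Alternative floor tax:
  Adjusted income: 484,500 kr + 116,500 kr + 76,500 kr = 677,500 kr
  Exemption: 35,000 kr − 25% × (677,500 kr − 551,000 kr) = 35,000 kr − 31,625 kr = 3,375 kr
  Base: 677,500 kr − 3,375 kr = 674,125 kr
  674,125 kr × 20% = 134,825 kr

134,825 kr > 77,755 kr, so the alternative floor tax is the binding amount.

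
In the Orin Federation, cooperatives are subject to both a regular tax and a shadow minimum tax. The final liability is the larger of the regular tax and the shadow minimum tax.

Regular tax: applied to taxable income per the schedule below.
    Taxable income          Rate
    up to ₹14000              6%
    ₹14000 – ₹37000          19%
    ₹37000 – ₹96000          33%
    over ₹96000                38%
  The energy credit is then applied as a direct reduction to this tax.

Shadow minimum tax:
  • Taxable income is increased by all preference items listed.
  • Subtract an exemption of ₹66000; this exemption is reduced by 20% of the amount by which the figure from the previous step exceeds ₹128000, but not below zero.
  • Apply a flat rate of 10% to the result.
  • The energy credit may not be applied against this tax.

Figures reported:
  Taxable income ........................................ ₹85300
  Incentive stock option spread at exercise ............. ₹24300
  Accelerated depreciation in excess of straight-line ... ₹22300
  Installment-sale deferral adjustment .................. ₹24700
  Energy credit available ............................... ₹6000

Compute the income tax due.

₹15149

Regular tax:
  ₹14000 × 6% = ₹840
  ₹23000 × 19% = ₹4370
  ₹48300 × 33% = ₹15939
  → ₹21149
  Less energy credit ₹6000 → ₹15149

Shadow minimum tax:
  Adjusted income: ₹85300 + ₹24300 + ₹22300 + ₹24700 = ₹156600
  Exemption: ₹66000 − 20% × (₹156600 − ₹128000) = ₹66000 − ₹5720 = ₹60280
  Base: ₹156600 − ₹60280 = ₹96320
  ₹96320 × 10% = ₹9632

₹15149 > ₹9632, so the regular tax governs.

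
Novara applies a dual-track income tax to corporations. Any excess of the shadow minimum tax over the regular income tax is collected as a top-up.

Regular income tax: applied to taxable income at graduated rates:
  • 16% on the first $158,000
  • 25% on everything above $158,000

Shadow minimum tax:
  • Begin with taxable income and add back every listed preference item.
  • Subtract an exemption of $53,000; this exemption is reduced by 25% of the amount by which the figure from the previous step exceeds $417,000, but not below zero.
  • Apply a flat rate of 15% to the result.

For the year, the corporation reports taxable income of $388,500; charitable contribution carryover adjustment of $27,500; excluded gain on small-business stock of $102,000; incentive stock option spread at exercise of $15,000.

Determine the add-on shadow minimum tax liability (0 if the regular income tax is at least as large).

$0

Regular income tax:
  $158,000 × 16% = $25,280
  $230,500 × 25% = $57,625
  → $82,905

Shadow minimum tax:
  Adjusted income: $388,500 + $27,500 + $102,000 + $15,000 = $533,000
  Exemption: $53,000 − 25% × ($533,000 − $417,000) = $53,000 − $29,000 = $24,000
  Base: $533,000 − $24,000 = $509,000
  $509,000 × 15% = $76,350

$76,350 ≤ $82,905, so no add-on is due.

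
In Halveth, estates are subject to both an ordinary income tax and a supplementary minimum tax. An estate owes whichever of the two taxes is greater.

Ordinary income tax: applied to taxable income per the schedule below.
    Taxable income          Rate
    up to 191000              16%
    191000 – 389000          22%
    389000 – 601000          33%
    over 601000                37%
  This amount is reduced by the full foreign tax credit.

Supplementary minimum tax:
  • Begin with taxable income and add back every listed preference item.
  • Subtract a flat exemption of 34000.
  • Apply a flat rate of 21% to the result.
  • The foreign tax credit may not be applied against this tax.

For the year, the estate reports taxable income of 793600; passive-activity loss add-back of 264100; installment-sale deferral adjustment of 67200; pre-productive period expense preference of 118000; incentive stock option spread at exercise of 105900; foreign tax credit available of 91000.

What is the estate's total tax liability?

Supplementary minimum tax:
  Adjusted income: 793600 + 264100 + 67200 + 118000 + 105900 = 1348800
  Less exemption 34000 → base 1314800
  1314800 × 21% = 276108

Ordinary income tax:
  191000 × 16% = 30560
  198000 × 22% = 43560
  212000 × 33% = 69960
  192600 × 37% = 71262
  → 215342
  Less foreign tax credit 91000 → 124342

276108 > 124342, so the supplementary minimum tax is the binding amount.

276108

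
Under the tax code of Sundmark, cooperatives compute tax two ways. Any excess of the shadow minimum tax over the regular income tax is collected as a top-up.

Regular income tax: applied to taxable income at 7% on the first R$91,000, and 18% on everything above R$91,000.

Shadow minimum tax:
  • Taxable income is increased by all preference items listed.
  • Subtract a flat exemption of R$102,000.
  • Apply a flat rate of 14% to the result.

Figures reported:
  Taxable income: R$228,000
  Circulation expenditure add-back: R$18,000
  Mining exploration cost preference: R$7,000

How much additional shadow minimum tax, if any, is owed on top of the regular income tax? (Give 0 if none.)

Regular income tax:
  R$91,000 × 7% = R$6,370
  R$137,000 × 18% = R$24,660
  → R$31,030

Shadow minimum tax:
  Adjusted income: R$228,000 + R$18,000 + R$7,000 = R$253,000
  Less exemption R$102,000 → base R$151,000
  R$151,000 × 14% = R$21,140

R$21,140 ≤ R$31,030, so no add-on is due.

R$0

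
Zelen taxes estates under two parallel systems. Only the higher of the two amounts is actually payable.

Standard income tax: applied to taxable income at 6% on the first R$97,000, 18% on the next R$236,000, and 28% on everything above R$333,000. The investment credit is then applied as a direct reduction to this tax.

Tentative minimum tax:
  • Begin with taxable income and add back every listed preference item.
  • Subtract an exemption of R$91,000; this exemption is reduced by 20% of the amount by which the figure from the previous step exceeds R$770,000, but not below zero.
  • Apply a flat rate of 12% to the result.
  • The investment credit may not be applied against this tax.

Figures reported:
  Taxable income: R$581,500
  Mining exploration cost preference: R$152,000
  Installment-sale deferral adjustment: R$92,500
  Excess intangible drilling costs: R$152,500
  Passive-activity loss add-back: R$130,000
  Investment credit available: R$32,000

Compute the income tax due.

R$130,224

Tentative minimum tax:
  Adjusted income: R$581,500 + R$152,000 + R$92,500 + R$152,500 + R$130,000 = R$1,108,500
  Exemption: R$91,000 − 20% × (R$1,108,500 − R$770,000) = R$91,000 − R$67,700 = R$23,300
  Base: R$1,108,500 − R$23,300 = R$1,085,200
  R$1,085,200 × 12% = R$130,224

Standard income tax:
  R$97,000 × 6% = R$5,820
  R$236,000 × 18% = R$42,480
  R$248,500 × 28% = R$69,580
  → R$117,880
  Less investment credit R$32,000 → R$85,880

R$130,224 > R$85,880, so the tentative minimum tax is the binding amount.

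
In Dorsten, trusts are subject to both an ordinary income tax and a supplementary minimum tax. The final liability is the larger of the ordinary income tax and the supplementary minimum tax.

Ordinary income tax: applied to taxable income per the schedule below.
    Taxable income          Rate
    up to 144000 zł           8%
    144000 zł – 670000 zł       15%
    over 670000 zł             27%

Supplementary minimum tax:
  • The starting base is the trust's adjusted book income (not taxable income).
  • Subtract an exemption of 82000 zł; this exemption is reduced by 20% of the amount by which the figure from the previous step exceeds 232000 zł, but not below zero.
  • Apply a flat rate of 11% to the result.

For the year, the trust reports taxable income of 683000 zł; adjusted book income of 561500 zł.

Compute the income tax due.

93930 zł

Supplementary minimum tax:
  Base (adjusted book income): 561500 zł
  Exemption: 82000 zł − 20% × (561500 zł − 232000 zł) = 82000 zł − 65900 zł = 16100 zł
  Base: 561500 zł − 16100 zł = 545400 zł
  545400 zł × 11% = 59994 zł

Ordinary income tax:
  144000 zł × 8% = 11520 zł
  526000 zł × 15% = 78900 zł
  13000 zł × 27% = 3510 zł
  → 93930 zł

93930 zł > 59994 zł, so the ordinary income tax governs.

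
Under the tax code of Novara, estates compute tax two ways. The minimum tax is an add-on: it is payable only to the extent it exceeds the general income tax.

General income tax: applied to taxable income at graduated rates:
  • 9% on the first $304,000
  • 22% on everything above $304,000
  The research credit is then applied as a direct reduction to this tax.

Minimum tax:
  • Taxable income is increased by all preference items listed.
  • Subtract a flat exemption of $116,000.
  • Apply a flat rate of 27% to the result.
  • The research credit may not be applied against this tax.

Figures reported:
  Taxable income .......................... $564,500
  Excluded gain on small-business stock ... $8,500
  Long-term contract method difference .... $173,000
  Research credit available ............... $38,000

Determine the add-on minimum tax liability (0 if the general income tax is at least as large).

$123,430

Minimum tax:
  Adjusted income: $564,500 + $8,500 + $173,000 = $746,000
  Less exemption $116,000 → base $630,000
  $630,000 × 27% = $170,100

General income tax:
  $304,000 × 9% = $27,360
  $260,500 × 22% = $57,310
  → $84,670
  Less research credit $38,000 → $46,670

Excess of minimum tax over general income tax: $170,100 − $46,670 = $123,430.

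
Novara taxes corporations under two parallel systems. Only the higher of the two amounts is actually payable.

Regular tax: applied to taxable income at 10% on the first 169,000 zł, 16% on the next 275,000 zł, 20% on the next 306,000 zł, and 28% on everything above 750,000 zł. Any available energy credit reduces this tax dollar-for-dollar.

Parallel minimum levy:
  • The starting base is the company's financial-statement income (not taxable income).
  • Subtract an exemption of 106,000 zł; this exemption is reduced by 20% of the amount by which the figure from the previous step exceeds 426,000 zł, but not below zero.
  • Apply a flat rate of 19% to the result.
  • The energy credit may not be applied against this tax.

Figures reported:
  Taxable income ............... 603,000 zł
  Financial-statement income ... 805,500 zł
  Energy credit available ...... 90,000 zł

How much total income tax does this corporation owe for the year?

147,326 zł

Regular tax:
  169,000 zł × 10% = 16,900 zł
  275,000 zł × 16% = 44,000 zł
  159,000 zł × 20% = 31,800 zł
  → 92,700 zł
  Less energy credit 90,000 zł → 2,700 zł

Parallel minimum levy:
  Base (financial-statement income): 805,500 zł
  Exemption: 106,000 zł − 20% × (805,500 zł − 426,000 zł) = 106,000 zł − 75,900 zł = 30,100 zł
  Base: 805,500 zł − 30,100 zł = 775,400 zł
  775,400 zł × 19% = 147,326 zł

147,326 zł > 2,700 zł, so the parallel minimum levy is the binding amount.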